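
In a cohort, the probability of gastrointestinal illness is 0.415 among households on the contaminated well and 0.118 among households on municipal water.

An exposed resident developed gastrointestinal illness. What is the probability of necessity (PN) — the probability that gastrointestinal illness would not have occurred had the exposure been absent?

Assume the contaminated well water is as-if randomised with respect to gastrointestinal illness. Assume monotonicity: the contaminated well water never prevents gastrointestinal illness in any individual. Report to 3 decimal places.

PN ≈ 0.716

Let p₁ = 0.415, p₀ = 0.118.
Under exogeneity and monotonicity, PN = (p₁ − p₀) / p₁.
PN = (0.415 − 0.118) / 0.415 = 0.297 / 0.415 ≈ 0.7157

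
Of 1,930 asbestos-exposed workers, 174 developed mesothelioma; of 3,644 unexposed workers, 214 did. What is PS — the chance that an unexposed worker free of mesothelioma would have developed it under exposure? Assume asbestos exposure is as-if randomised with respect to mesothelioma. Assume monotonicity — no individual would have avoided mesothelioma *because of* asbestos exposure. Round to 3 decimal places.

p₁ = P(outcome | exposed) = 174/1930 = 0.090155
p₀ = P(outcome | unexposed) = 214/3644 = 0.058727
Under exogeneity and monotonicity, PS = (p₁ − p₀) / (1 − p₀).
PS = (0.090155 − 0.058727) / (1 − 0.058727) = 0.031429 / 0.94127 ≈ 0.0334

PS ≈ 0.033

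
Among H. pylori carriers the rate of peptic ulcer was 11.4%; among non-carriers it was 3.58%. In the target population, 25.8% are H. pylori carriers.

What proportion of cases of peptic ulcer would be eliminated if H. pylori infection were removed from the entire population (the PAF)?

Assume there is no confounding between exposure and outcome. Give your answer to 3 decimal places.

p₁ = 0.114, p₀ = 0.0358.
Overall risk P(Y=1) = π·p₁ + (1−π)·p₀ = 0.258×0.114 + 0.742×0.0358 = 0.055976.
Under exogeneity, PAF = [P(Y=1) − p₀] / P(Y=1).
PAF = (0.055976 − 0.0358) / 0.055976 ≈ 0.3604

PAF ≈ 0.360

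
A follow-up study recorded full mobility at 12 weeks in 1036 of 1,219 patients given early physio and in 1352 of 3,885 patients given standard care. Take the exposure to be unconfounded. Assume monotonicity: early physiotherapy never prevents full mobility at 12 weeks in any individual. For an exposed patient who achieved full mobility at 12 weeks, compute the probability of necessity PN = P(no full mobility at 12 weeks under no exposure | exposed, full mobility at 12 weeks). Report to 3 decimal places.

p₁ = P(outcome | exposed) = 1036/1219 = 0.84988
p₀ = P(outcome | unexposed) = 1352/3885 = 0.34801
Under exogeneity and monotonicity, PN = (p₁ − p₀) / p₁.
PN = (0.84988 − 0.34801) / 0.84988 = 0.50187 / 0.84988 ≈ 0.5905

PN ≈ 0.591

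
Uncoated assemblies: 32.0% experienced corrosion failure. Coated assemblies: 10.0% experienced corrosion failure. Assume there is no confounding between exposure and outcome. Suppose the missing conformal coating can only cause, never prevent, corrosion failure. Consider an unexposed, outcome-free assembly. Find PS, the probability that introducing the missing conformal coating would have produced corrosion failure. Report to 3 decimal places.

p₁ = 0.32, p₀ = 0.1.
Under exogeneity and monotonicity, PS = (p₁ − p₀) / (1 − p₀).
PS = (0.32 − 0.1) / (1 − 0.1) = 0.22 / 0.9 ≈ 0.2444

PS ≈ 0.244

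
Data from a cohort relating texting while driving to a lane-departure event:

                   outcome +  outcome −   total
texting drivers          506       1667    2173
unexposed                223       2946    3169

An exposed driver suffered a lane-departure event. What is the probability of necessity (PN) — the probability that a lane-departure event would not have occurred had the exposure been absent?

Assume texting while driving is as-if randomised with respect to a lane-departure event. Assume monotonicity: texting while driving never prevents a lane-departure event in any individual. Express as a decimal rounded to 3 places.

PN ≈ 0.698

p₁ = P(outcome | exposed) = 506/2173 = 0.23286
p₀ = P(outcome | unexposed) = 223/3169 = 0.070369
Under exogeneity and monotonicity, PN = (p₁ − p₀) / p₁.
PN = (0.23286 − 0.070369) / 0.23286 = 0.16249 / 0.23286 ≈ 0.6978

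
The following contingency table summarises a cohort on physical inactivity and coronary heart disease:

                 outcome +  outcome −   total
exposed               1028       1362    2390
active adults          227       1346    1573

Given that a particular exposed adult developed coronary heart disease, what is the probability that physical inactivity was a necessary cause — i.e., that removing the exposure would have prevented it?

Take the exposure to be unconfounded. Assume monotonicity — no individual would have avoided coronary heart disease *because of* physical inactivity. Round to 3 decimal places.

p₁ = P(outcome | exposed) = 1028/2390 = 0.43013
p₀ = P(outcome | unexposed) = 227/1573 = 0.14431
Under exogeneity and monotonicity, PN = (p₁ − p₀) / p₁.
PN = (0.43013 − 0.14431) / 0.43013 = 0.28582 / 0.43013 ≈ 0.6645

PN ≈ 0.664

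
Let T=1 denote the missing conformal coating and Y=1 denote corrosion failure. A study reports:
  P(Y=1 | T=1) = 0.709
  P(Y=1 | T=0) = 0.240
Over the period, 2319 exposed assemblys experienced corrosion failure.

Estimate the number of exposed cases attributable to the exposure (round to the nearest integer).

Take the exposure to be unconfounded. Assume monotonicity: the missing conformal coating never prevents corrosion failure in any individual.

Let p₁ = 0.709, p₀ = 0.24.
PN = (p₁ − p₀)/p₁ = (0.709 − 0.24) / 0.709 ≈ 0.66150.
Attributable cases ≈ PN × (exposed cases) = 0.66150 × 2319 ≈ 1534.01.

about 1534 cases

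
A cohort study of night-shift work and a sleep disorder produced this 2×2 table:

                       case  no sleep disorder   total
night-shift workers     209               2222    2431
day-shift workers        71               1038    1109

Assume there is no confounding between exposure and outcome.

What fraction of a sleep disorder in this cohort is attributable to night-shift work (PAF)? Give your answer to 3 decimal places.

PAF ≈ 0.191

p₁ = P(outcome | exposed) = 209/2431 = 0.085973
p₀ = P(outcome | unexposed) = 71/1109 = 0.064022
Exposure prevalence π = 2431/3540 = 0.68672; overall risk P(Y=1) = 0.079096.
Under exogeneity, PAF = [P(Y=1) − p₀]/P(Y=1).
PAF = (0.079096 − 0.064022) / 0.079096 ≈ 0.1906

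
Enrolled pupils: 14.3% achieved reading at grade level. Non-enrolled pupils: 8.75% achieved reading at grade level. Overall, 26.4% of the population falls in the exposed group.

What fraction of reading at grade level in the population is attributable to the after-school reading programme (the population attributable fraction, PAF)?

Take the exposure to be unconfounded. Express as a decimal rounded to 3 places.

p₁ = 0.143, p₀ = 0.0875.
Overall risk P(Y=1) = π·p₁ + (1−π)·p₀ = 0.264×0.143 + 0.736×0.0875 = 0.10215.
Under exogeneity, PAF = [P(Y=1) − p₀] / P(Y=1).
PAF = (0.10215 − 0.0875) / 0.10215 ≈ 0.1434

PAF ≈ 0.143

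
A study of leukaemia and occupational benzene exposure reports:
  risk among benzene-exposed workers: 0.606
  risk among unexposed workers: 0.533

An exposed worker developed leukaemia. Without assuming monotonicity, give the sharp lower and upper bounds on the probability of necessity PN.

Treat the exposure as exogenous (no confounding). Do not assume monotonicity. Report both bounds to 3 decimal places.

Let p₁ = 0.606, p₀ = 0.533.
Under exogeneity alone the bounds on PN are max{0,(p₁−p₀)/p₁} ≤ PN ≤ min{1,(1−p₀)/p₁}.
  lower = (p₁ − p₀)/p₁ = 0.073 / 0.606 ≈ 0.1205
  upper = min{1, (1 − p₀)/p₁} = 0.467 / 0.606 ≈ 0.7706

0.120 ≤ PN ≤ 0.771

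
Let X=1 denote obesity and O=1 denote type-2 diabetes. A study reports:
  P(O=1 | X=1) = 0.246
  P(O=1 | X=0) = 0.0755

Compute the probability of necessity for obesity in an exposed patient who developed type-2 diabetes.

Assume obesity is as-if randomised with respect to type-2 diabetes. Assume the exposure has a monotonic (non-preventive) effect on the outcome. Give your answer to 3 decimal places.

PN ≈ 0.693

Let p₁ = 0.246, p₀ = 0.0755.
Under exogeneity and monotonicity, PN = (p₁ − p₀) / p₁.
PN = (0.246 − 0.0755) / 0.246 = 0.1705 / 0.246 ≈ 0.6931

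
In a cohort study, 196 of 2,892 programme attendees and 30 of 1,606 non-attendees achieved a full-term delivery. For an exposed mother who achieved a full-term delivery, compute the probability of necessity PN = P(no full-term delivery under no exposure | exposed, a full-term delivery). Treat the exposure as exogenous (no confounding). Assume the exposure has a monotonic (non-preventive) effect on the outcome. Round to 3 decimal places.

p₁ = P(outcome | exposed) = 196/2892 = 0.067773
p₀ = P(outcome | unexposed) = 30/1606 = 0.01868
Under exogeneity and monotonicity, PN = (p₁ − p₀) / p₁.
PN = (0.067773 − 0.01868) / 0.067773 = 0.049093 / 0.067773 ≈ 0.7244

PN ≈ 0.724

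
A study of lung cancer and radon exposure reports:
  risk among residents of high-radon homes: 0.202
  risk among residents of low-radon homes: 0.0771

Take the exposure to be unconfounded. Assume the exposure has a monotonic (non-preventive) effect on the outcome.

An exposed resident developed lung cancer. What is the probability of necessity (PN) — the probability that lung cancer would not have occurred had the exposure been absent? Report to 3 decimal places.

Let p₁ = 0.202, p₀ = 0.0771.
Under exogeneity and monotonicity, PN = (p₁ − p₀) / p₁.
PN = (0.202 − 0.0771) / 0.202 = 0.1249 / 0.202 ≈ 0.6183

PN ≈ 0.618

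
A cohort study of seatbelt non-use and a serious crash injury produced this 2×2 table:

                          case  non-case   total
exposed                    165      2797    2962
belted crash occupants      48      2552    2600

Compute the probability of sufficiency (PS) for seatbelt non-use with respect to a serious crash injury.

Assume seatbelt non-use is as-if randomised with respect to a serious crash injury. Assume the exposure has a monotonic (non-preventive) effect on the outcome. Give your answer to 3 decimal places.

p₁ = P(outcome | exposed) = 165/2962 = 0.055706
p₀ = P(outcome | unexposed) = 48/2600 = 0.018462
Under exogeneity and monotonicity, PS = (p₁ − p₀) / (1 − p₀).
PS = (0.055706 − 0.018462) / (1 − 0.018462) = 0.037244 / 0.98154 ≈ 0.0379

PS ≈ 0.038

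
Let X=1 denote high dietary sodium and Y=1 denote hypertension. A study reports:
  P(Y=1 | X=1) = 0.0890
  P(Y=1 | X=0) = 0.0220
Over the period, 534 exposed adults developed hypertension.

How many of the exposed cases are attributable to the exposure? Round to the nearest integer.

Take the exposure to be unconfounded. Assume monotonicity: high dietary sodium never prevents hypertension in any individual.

Let p₁ = 0.089, p₀ = 0.022.
PN = (p₁ − p₀)/p₁ = (0.089 − 0.022) / 0.089 ≈ 0.75281.
Attributable cases ≈ PN × (exposed cases) = 0.75281 × 534 ≈ 402.00.

about 402 cases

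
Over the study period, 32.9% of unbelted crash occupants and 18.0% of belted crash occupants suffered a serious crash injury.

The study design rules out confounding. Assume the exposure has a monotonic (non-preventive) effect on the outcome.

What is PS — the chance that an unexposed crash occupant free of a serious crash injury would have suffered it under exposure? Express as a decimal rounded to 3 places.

p₁ = 0.329, p₀ = 0.18.
Under exogeneity and monotonicity, PS = (p₁ − p₀) / (1 − p₀).
PS = (0.329 − 0.18) / (1 − 0.18) = 0.149 / 0.82 ≈ 0.1817

PS ≈ 0.182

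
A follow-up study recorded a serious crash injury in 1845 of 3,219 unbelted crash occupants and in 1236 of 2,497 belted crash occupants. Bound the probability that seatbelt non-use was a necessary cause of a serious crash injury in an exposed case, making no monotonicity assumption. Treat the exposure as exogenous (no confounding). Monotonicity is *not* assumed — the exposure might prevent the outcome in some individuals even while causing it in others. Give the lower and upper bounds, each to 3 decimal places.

0.136 ≤ PN ≤ 0.881

p₁ = P(outcome | exposed) = 1845/3219 = 0.57316
p₀ = P(outcome | unexposed) = 1236/2497 = 0.49499
Under exogeneity alone the bounds on PN are max{0,(p₁−p₀)/p₁} ≤ PN ≤ min{1,(1−p₀)/p₁}.
  lower = (p₁ − p₀)/p₁ = 0.078165 / 0.57316 ≈ 0.1364
  upper = min{1, (1 − p₀)/p₁} = 0.50501 / 0.57316 ≈ 0.8811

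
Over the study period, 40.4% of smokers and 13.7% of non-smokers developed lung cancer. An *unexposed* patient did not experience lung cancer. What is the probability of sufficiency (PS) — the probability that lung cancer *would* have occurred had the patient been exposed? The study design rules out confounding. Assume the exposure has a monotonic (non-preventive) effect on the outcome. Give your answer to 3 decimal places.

PS ≈ 0.309

p₁ = 0.404, p₀ = 0.137.
Under exogeneity and monotonicity, PS = (p₁ − p₀) / (1 − p₀).
PS = (0.404 − 0.137) / (1 − 0.137) = 0.267 / 0.863 ≈ 0.3094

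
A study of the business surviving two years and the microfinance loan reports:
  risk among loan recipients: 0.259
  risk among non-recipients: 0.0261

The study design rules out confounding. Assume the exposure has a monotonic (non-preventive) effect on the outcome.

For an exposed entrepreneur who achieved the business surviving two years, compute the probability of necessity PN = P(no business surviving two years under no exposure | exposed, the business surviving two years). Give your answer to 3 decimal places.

PN ≈ 0.899

Let p₁ = 0.259, p₀ = 0.0261.
Under exogeneity and monotonicity, PN = (p₁ − p₀) / p₁.
PN = (0.259 − 0.0261) / 0.259 = 0.2329 / 0.259 ≈ 0.8992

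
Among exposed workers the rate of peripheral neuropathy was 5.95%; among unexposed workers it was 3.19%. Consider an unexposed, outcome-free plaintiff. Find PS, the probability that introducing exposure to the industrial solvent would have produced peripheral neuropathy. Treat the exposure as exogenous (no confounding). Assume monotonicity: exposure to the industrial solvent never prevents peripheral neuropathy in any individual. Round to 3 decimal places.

PS ≈ 0.029

p₁ = 0.0595, p₀ = 0.0319.
Under exogeneity and monotonicity, PS = (p₁ − p₀) / (1 − p₀).
PS = (0.0595 − 0.0319) / (1 − 0.0319) = 0.0276 / 0.9681 ≈ 0.0285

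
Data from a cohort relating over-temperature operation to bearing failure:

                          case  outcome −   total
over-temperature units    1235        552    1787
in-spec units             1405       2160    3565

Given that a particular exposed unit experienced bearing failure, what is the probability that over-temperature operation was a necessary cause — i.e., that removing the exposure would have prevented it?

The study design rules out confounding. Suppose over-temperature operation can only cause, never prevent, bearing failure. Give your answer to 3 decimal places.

p₁ = P(outcome | exposed) = 1235/1787 = 0.6911
p₀ = P(outcome | unexposed) = 1405/3565 = 0.39411
Under exogeneity and monotonicity, PN = (p₁ − p₀)/p₁.
PN = (0.6911 − 0.39411) / 0.6911 ≈ 0.4297

PN ≈ 0.430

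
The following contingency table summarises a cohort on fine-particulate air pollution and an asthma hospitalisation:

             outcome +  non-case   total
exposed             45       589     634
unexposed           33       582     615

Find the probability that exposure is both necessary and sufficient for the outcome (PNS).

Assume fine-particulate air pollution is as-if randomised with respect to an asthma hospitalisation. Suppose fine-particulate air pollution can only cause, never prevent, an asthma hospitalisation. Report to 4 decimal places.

p₁ = P(outcome | exposed) = 45/634 = 0.070978
p₀ = P(outcome | unexposed) = 33/615 = 0.053659
Under exogeneity and monotonicity, PNS = p₁ − p₀.
PNS = 0.070978 − 0.053659 = 0.017319

PNS ≈ 0.0173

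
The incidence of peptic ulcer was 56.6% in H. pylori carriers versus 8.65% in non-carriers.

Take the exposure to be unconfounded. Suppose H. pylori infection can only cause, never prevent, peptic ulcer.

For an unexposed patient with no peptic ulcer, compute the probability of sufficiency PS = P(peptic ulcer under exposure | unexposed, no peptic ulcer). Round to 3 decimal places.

p₁ = 0.566, p₀ = 0.0865.
Under exogeneity and monotonicity, PS = (p₁ − p₀) / (1 − p₀).
PS = (0.566 − 0.0865) / (1 − 0.0865) = 0.4795 / 0.9135 ≈ 0.5249

PS ≈ 0.525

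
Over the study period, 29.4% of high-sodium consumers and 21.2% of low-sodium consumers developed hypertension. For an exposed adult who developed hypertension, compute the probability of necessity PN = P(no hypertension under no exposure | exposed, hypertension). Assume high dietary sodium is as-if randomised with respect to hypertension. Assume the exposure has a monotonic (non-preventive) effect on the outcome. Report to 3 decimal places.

p₁ = 0.294, p₀ = 0.212.
Under exogeneity and monotonicity, PN = (p₁ − p₀) / p₁.
PN = (0.294 − 0.212) / 0.294 = 0.082 / 0.294 ≈ 0.2789

PN ≈ 0.279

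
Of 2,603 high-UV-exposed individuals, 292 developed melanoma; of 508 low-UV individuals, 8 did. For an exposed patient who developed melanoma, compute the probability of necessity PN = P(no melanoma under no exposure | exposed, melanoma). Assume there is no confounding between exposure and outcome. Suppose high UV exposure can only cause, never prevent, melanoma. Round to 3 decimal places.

p₁ = P(outcome | exposed) = 292/2603 = 0.11218
p₀ = P(outcome | unexposed) = 8/508 = 0.015748
Under exogeneity and monotonicity, PN = (p₁ − p₀) / p₁.
PN = (0.11218 − 0.015748) / 0.11218 = 0.09643 / 0.11218 ≈ 0.8596

PN ≈ 0.860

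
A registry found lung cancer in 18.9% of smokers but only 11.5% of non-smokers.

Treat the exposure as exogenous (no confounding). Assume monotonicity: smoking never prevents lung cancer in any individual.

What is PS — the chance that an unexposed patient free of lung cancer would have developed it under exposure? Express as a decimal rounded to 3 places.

p₁ = 0.189, p₀ = 0.115.
Under exogeneity and monotonicity, PS = (p₁ − p₀) / (1 − p₀).
PS = (0.189 − 0.115) / (1 − 0.115) = 0.074 / 0.885 ≈ 0.0836

PS ≈ 0.084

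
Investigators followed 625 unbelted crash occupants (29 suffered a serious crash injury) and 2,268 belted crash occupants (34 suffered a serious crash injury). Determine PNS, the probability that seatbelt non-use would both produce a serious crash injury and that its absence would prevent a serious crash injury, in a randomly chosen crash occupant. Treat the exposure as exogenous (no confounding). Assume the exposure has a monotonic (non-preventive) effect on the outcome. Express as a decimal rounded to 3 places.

p₁ = P(outcome | exposed) = 29/625 = 0.0464
p₀ = P(outcome | unexposed) = 34/2268 = 0.014991
Under exogeneity and monotonicity, PNS = p₁ − p₀.
PNS = 0.0464 − 0.014991 = 0.031409

PNS ≈ 0.031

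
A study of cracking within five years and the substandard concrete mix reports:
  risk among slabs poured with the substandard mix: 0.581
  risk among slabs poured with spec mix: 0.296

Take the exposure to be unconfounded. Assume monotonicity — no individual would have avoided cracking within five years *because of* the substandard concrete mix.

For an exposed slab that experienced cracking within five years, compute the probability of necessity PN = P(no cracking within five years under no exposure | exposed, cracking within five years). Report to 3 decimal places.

Let p₁ = 0.581, p₀ = 0.296.
Under exogeneity and monotonicity, PN = (p₁ − p₀) / p₁.
PN = (0.581 − 0.296) / 0.581 = 0.285 / 0.581 ≈ 0.4905

PN ≈ 0.491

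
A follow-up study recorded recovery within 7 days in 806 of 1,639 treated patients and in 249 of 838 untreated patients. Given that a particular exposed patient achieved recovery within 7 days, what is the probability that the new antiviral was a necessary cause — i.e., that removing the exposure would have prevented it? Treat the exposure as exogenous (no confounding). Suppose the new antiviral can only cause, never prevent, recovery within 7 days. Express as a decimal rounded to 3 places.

p₁ = P(outcome | exposed) = 806/1639 = 0.49176
p₀ = P(outcome | unexposed) = 249/838 = 0.29714
Under exogeneity and monotonicity, PN = (p₁ − p₀) / p₁.
PN = (0.49176 − 0.29714) / 0.49176 = 0.19463 / 0.49176 ≈ 0.3958

PN ≈ 0.396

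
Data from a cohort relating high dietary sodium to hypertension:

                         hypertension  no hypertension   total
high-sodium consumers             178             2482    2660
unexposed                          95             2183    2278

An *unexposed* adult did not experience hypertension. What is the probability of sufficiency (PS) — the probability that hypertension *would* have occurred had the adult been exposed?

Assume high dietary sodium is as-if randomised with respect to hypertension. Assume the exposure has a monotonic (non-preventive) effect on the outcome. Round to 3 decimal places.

PS ≈ 0.026

p₁ = P(outcome | exposed) = 178/2660 = 0.066917
p₀ = P(outcome | unexposed) = 95/2278 = 0.041703
Under exogeneity and monotonicity, PS = (p₁ − p₀)/(1 − p₀).
PS = (0.066917 − 0.041703) / 0.9583 ≈ 0.0263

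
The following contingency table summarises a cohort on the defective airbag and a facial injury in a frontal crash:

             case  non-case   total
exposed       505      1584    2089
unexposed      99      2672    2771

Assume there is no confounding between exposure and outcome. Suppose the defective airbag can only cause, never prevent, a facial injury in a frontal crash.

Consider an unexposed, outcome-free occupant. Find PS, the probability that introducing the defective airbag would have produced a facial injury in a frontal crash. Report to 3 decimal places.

PS ≈ 0.214

p₁ = P(outcome | exposed) = 505/2089 = 0.24174
p₀ = P(outcome | unexposed) = 99/2771 = 0.035727
Under exogeneity and monotonicity, PS = (p₁ − p₀)/(1 − p₀).
PS = (0.24174 − 0.035727) / 0.96427 ≈ 0.2136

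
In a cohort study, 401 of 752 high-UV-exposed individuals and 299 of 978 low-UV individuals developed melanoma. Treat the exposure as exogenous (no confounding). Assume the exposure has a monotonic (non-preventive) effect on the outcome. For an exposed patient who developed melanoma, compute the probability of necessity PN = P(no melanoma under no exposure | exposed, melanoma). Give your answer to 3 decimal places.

p₁ = P(outcome | exposed) = 401/752 = 0.53324
p₀ = P(outcome | unexposed) = 299/978 = 0.30573
Under exogeneity and monotonicity, PN = (p₁ − p₀) / p₁.
PN = (0.53324 − 0.30573) / 0.53324 = 0.22752 / 0.53324 ≈ 0.4267

PN ≈ 0.427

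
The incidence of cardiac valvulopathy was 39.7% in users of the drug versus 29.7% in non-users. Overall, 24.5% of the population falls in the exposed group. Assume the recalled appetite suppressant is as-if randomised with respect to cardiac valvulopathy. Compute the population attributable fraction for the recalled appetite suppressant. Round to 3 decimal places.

PAF ≈ 0.076

p₁ = 0.397, p₀ = 0.297.
Overall risk P(Y=1) = π·p₁ + (1−π)·p₀ = 0.245×0.397 + 0.755×0.297 = 0.3215.
Under exogeneity, PAF = [P(Y=1) − p₀] / P(Y=1).
PAF = (0.3215 − 0.297) / 0.3215 ≈ 0.0762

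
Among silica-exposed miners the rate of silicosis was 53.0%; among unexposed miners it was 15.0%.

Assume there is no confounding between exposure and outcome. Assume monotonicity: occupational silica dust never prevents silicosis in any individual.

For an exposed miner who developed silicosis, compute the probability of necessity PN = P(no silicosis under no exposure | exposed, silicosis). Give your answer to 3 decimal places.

PN ≈ 0.717

p₁ = 0.53, p₀ = 0.15.
Under exogeneity and monotonicity, PN = (p₁ − p₀) / p₁.
PN = (0.53 − 0.15) / 0.53 = 0.38 / 0.53 ≈ 0.7170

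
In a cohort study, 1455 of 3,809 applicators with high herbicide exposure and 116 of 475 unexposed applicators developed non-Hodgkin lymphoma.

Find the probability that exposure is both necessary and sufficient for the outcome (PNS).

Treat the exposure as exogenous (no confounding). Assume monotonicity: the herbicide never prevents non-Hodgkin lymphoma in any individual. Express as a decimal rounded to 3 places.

PNS ≈ 0.138

p₁ = P(outcome | exposed) = 1455/3809 = 0.38199
p₀ = P(outcome | unexposed) = 116/475 = 0.24421
Under exogeneity and monotonicity, PNS = p₁ − p₀.
PNS = 0.38199 − 0.24421 = 0.13778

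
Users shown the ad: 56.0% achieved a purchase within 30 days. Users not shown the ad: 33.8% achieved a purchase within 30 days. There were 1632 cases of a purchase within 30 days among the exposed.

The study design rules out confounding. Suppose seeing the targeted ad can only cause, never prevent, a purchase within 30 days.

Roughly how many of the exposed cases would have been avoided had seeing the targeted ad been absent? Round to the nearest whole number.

p₁ = 0.56, p₀ = 0.338.
PN = (p₁ − p₀)/p₁ = (0.56 − 0.338) / 0.56 ≈ 0.39643.
Attributable cases ≈ PN × (exposed cases) = 0.39643 × 1632 ≈ 646.97.

about 647 cases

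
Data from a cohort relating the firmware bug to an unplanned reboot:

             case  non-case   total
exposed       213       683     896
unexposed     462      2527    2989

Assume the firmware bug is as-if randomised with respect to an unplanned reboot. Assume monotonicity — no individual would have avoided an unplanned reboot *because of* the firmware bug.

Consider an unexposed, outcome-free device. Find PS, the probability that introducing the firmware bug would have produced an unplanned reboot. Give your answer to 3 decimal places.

p₁ = P(outcome | exposed) = 213/896 = 0.23772
p₀ = P(outcome | unexposed) = 462/2989 = 0.15457
Under exogeneity and monotonicity, PS = (p₁ − p₀) / (1 − p₀).
PS = (0.23772 − 0.15457) / (1 − 0.15457) = 0.083156 / 0.84543 ≈ 0.0984

PS ≈ 0.098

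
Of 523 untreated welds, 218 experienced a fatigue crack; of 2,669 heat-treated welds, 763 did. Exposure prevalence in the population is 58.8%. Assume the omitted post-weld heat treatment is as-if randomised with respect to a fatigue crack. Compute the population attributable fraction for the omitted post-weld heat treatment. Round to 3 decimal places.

PAF ≈ 0.212

p₁ = P(outcome | exposed) = 218/523 = 0.41683
p₀ = P(outcome | unexposed) = 763/2669 = 0.28587
Overall risk P(Y=1) = π·p₁ + (1−π)·p₀ = 0.588×0.41683 + 0.412×0.28587 = 0.36287.
Under exogeneity, PAF = [P(Y=1) − p₀] / P(Y=1).
PAF = (0.36287 − 0.28587) / 0.36287 ≈ 0.2122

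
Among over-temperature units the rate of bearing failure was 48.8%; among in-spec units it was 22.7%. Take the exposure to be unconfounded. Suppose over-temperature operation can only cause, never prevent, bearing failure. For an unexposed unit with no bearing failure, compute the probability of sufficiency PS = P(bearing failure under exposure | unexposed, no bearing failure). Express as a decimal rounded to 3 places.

PS ≈ 0.338

p₁ = 0.488, p₀ = 0.227.
Under exogeneity and monotonicity, PS = (p₁ − p₀) / (1 − p₀).
PS = (0.488 − 0.227) / (1 − 0.227) = 0.261 / 0.773 ≈ 0.3376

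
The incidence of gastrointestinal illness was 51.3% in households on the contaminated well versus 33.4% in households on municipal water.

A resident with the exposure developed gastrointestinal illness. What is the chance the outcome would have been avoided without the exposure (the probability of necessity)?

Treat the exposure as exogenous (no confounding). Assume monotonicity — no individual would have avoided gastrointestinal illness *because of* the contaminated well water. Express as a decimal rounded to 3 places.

PN ≈ 0.349

p₁ = 0.513, p₀ = 0.334.
Under exogeneity and monotonicity, PN = (p₁ − p₀) / p₁.
PN = (0.513 − 0.334) / 0.513 = 0.179 / 0.513 ≈ 0.3489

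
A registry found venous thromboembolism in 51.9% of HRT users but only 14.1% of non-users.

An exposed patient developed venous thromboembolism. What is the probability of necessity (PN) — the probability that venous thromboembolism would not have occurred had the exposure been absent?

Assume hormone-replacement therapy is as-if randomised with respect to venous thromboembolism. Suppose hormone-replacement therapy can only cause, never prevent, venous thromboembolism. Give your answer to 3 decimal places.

PN ≈ 0.728

p₁ = 0.519, p₀ = 0.141.
Under exogeneity and monotonicity, PN = (p₁ − p₀) / p₁.
PN = (0.519 − 0.141) / 0.519 = 0.378 / 0.519 ≈ 0.7283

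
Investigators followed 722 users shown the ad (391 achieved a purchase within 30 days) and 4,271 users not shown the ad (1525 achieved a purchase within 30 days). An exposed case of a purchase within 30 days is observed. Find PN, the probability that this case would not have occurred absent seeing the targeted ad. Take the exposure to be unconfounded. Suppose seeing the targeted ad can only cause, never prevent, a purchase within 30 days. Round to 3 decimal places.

PN ≈ 0.341

p₁ = P(outcome | exposed) = 391/722 = 0.54155
p₀ = P(outcome | unexposed) = 1525/4271 = 0.35706
Under exogeneity and monotonicity, PN = (p₁ − p₀) / p₁.
PN = (0.54155 − 0.35706) / 0.54155 = 0.18449 / 0.54155 ≈ 0.3407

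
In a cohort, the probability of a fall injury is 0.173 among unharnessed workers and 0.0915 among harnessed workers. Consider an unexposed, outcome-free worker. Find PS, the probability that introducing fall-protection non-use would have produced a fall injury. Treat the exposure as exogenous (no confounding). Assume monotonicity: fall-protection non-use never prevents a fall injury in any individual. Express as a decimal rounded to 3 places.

PS ≈ 0.090

Let p₁ = 0.173, p₀ = 0.0915.
Under exogeneity and monotonicity, PS = (p₁ − p₀) / (1 − p₀).
PS = (0.173 − 0.0915) / (1 − 0.0915) = 0.0815 / 0.9085 ≈ 0.0897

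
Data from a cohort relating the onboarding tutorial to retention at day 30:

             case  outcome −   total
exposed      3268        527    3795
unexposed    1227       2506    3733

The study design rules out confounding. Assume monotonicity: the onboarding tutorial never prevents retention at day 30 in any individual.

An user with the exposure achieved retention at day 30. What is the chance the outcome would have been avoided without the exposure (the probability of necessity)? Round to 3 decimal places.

PN ≈ 0.618

p₁ = P(outcome | exposed) = 3268/3795 = 0.86113
p₀ = P(outcome | unexposed) = 1227/3733 = 0.32869
Under exogeneity and monotonicity, PN = (p₁ − p₀)/p₁.
PN = (0.86113 − 0.32869) / 0.86113 ≈ 0.6183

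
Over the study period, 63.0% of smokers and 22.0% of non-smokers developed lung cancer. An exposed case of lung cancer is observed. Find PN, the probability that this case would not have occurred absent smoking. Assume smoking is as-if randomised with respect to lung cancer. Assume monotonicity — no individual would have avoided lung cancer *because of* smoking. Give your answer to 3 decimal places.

p₁ = 0.63, p₀ = 0.22.
Under exogeneity and monotonicity, PN = (p₁ − p₀) / p₁.
PN = (0.63 − 0.22) / 0.63 = 0.41 / 0.63 ≈ 0.6508

PN ≈ 0.651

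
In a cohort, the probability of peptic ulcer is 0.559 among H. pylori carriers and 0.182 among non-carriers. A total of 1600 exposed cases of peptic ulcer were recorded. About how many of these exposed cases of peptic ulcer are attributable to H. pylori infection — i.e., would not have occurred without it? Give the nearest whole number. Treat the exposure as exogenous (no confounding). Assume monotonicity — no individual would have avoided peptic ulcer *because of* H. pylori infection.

about 1079 cases

Let p₁ = 0.559, p₀ = 0.182.
PN = (p₁ − p₀)/p₁ = (0.559 − 0.182) / 0.559 ≈ 0.67442.
Attributable cases ≈ PN × (exposed cases) = 0.67442 × 1600 ≈ 1079.07.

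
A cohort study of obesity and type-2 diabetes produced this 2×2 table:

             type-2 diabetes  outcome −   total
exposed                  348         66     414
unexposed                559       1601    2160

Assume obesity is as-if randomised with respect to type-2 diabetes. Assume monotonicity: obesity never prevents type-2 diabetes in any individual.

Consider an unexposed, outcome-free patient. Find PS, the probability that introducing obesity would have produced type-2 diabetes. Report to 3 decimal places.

PS ≈ 0.785

p₁ = P(outcome | exposed) = 348/414 = 0.84058
p₀ = P(outcome | unexposed) = 559/2160 = 0.2588
Under exogeneity and monotonicity, PS = (p₁ − p₀)/(1 − p₀).
PS = (0.84058 − 0.2588) / 0.7412 ≈ 0.7849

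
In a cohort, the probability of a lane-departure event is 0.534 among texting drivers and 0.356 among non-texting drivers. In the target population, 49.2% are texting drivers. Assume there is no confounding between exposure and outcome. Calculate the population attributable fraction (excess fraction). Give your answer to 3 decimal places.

Let p₁ = 0.534, p₀ = 0.356.
Overall risk P(Y=1) = π·p₁ + (1−π)·p₀ = 0.492×0.534 + 0.508×0.356 = 0.44358.
Under exogeneity, PAF = [P(Y=1) − p₀] / P(Y=1).
PAF = (0.44358 − 0.356) / 0.44358 ≈ 0.1974

PAF ≈ 0.197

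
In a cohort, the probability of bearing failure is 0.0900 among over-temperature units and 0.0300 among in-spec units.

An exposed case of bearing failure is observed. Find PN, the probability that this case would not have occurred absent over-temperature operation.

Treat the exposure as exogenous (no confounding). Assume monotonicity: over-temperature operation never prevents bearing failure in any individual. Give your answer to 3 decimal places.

Let p₁ = 0.09, p₀ = 0.03.
Under exogeneity and monotonicity, PN = (p₁ − p₀) / p₁.
PN = (0.09 − 0.03) / 0.09 = 0.06 / 0.09 ≈ 0.6667

PN ≈ 0.667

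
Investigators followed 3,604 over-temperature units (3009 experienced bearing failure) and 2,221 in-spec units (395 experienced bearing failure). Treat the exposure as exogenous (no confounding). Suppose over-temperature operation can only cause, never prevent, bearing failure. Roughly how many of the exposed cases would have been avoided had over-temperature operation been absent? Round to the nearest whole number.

about 2368 cases

p₁ = P(outcome | exposed) = 3009/3604 = 0.83491
p₀ = P(outcome | unexposed) = 395/2221 = 0.17785
PN = (p₁ − p₀)/p₁ = (0.83491 − 0.17785) / 0.83491 ≈ 0.78698.
Attributable cases ≈ PN × (exposed cases) = 0.78698 × 3009 ≈ 2368.04.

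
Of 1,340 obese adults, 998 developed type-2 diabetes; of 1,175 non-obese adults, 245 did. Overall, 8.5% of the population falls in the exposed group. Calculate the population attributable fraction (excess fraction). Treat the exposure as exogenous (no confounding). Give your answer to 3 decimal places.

p₁ = P(outcome | exposed) = 998/1340 = 0.74478
p₀ = P(outcome | unexposed) = 245/1175 = 0.20851
Overall risk P(Y=1) = π·p₁ + (1−π)·p₀ = 0.085×0.74478 + 0.915×0.20851 = 0.25409.
Under exogeneity, PAF = [P(Y=1) − p₀] / P(Y=1).
PAF = (0.25409 − 0.20851) / 0.25409 ≈ 0.1794

PAF ≈ 0.179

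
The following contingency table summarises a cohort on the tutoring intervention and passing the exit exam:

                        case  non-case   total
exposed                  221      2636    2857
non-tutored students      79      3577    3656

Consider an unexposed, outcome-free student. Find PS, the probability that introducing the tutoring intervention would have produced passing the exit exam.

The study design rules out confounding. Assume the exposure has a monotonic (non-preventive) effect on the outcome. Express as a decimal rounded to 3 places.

p₁ = P(outcome | exposed) = 221/2857 = 0.077354
p₀ = P(outcome | unexposed) = 79/3656 = 0.021608
Under exogeneity and monotonicity, PS = (p₁ − p₀) / (1 − p₀).
PS = (0.077354 − 0.021608) / (1 − 0.021608) = 0.055746 / 0.97839 ≈ 0.0570

PS ≈ 0.057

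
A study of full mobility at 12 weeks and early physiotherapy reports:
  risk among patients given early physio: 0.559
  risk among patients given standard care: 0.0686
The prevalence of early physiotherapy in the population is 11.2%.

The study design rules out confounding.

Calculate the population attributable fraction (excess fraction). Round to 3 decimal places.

PAF ≈ 0.445

Let p₁ = 0.559, p₀ = 0.0686.
Overall risk P(Y=1) = π·p₁ + (1−π)·p₀ = 0.112×0.559 + 0.888×0.0686 = 0.12352.
Under exogeneity, PAF = [P(Y=1) − p₀] / P(Y=1).
PAF = (0.12352 − 0.0686) / 0.12352 ≈ 0.4446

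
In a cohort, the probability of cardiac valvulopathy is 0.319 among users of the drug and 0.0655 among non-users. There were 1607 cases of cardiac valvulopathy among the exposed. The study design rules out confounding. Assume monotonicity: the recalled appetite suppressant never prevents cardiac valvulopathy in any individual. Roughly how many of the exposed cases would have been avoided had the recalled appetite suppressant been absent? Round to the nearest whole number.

Let p₁ = 0.319, p₀ = 0.0655.
PN = (p₁ − p₀)/p₁ = (0.319 − 0.0655) / 0.319 ≈ 0.79467.
Attributable cases ≈ PN × (exposed cases) = 0.79467 × 1607 ≈ 1277.04.

about 1277 cases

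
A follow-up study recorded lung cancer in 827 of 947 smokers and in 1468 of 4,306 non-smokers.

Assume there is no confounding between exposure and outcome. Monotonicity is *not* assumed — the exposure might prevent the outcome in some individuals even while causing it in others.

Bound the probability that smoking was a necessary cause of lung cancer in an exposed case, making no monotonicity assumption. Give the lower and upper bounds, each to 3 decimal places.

0.610 ≤ PN ≤ 0.755

p₁ = P(outcome | exposed) = 827/947 = 0.87328
p₀ = P(outcome | unexposed) = 1468/4306 = 0.34092
Under exogeneity alone the bounds on PN are max{0,(p₁−p₀)/p₁} ≤ PN ≤ min{1,(1−p₀)/p₁}.
  lower = (p₁ − p₀)/p₁ = 0.53236 / 0.87328 ≈ 0.6096
  upper = min{1, (1 − p₀)/p₁} = 0.65908 / 0.87328 ≈ 0.7547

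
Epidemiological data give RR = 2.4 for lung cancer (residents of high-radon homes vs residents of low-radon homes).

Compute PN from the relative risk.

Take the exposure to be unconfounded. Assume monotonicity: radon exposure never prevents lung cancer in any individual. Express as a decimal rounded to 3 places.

Under exogeneity and monotonicity, PN = (RR − 1) / RR = 1 − 1/RR.
PN = (2.4 − 1) / 2.4 = 1.4 / 2.4 ≈ 0.5833

PN ≈ 0.583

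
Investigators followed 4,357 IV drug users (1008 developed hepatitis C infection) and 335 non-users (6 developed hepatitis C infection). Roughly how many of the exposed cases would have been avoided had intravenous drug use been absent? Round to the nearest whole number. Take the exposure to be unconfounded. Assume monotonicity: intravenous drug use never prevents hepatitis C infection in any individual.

p₁ = P(outcome | exposed) = 1008/4357 = 0.23135
p₀ = P(outcome | unexposed) = 6/335 = 0.01791
PN = (p₁ − p₀)/p₁ = (0.23135 − 0.01791) / 0.23135 ≈ 0.92258.
Attributable cases ≈ PN × (exposed cases) = 0.92258 × 1008 ≈ 929.96.

about 930 cases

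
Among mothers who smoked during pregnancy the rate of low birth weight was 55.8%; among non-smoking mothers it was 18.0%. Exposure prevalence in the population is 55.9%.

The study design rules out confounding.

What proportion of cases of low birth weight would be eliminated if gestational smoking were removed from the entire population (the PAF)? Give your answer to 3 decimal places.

PAF ≈ 0.540

p₁ = 0.558, p₀ = 0.18.
Overall risk P(Y=1) = π·p₁ + (1−π)·p₀ = 0.559×0.558 + 0.441×0.18 = 0.3913.
Under exogeneity, PAF = [P(Y=1) − p₀] / P(Y=1).
PAF = (0.3913 − 0.18) / 0.3913 ≈ 0.5400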